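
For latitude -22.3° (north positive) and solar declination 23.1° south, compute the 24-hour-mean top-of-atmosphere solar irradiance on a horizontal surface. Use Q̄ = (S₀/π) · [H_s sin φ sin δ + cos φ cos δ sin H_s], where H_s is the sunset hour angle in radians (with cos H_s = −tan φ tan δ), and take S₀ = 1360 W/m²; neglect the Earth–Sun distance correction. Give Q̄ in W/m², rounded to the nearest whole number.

475 W/m²

cos H_s = −tan(-22.3°) · tan(-23.1°) = -0.1749, so H_s = arccos(-0.1749) = 100.07°. In radians, H_s = 1.7466.
H_s sin φ sin δ = 1.7466 × -0.3795 × -0.3923 = 0.2600.
cos φ cos δ sin H_s = 0.9252 × 0.9198 × 0.9846 = 0.8379.
Q̄ = (1360/π) × (0.2600 + 0.8379) = 432.90 × 1.0979 = 475.28 W/m².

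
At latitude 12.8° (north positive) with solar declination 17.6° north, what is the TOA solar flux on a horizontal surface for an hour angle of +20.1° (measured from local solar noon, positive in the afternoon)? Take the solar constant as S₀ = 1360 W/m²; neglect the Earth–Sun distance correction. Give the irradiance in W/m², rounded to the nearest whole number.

1278 W/m²

cos θ_z = sin φ sin δ + cos φ cos δ cos H = (0.2215)(0.3024) + (0.9751)(0.9532)(0.9391) = 0.9398.
Top-of-atmosphere irradiance = S₀ cos θ_z = 1360 × 0.9398 = 1278.13 W/m².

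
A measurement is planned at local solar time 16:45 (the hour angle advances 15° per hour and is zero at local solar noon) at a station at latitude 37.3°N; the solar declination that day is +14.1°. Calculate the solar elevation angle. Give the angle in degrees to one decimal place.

23.3°

Hour angle H = 15° × (16.75 − 12) = 71.25°.
With φ = 37.3°, δ = 14.1°, H = 71.25°: sin φ sin δ = 0.1476, cos φ cos δ cos H = 0.2480, so cos θ_z = 0.3956.
θ_z = arccos(0.3956) = 66.70°, so the elevation is 90° − 66.70° = 23.30°.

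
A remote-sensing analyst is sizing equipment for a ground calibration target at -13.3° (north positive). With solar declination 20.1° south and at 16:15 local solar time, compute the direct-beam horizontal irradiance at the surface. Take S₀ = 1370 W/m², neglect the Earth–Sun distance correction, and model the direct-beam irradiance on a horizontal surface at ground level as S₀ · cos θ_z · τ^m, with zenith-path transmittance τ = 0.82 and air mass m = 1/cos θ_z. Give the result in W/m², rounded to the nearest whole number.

439 W/m²

Hour angle H = 15° × (16.25 − 12) = 63.75°.
cos θ_z = sin(-13.3°) sin(-20.1°) + cos(-13.3°) cos(-20.1°) cos(63.75°) = 0.0791 + 0.4042 = 0.4833.
Air mass m = 1/cos θ_z = 1/0.4833 = 2.069; τ^m = 0.82^2.069 = 0.6633.
Surface direct beam = 1370 × 0.4833 × 0.6633 = 439.18 W/m².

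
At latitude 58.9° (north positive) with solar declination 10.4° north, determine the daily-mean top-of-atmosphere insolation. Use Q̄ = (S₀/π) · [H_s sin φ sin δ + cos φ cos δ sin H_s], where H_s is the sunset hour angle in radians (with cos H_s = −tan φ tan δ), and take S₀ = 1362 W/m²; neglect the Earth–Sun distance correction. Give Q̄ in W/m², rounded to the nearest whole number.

cos H_s = −tan(58.9°) · tan(10.4°) = -0.3042, so H_s = arccos(-0.3042) = 107.71°. In radians, H_s = 1.8799.
H_s sin φ sin δ = 1.8799 × 0.8563 × 0.1805 = 0.2906.
cos φ cos δ sin H_s = 0.5165 × 0.9836 × 0.9526 = 0.4839.
Q̄ = (1362/π) × (0.2906 + 0.4839) = 433.54 × 0.7745 = 335.78 W/m².

336 W/m²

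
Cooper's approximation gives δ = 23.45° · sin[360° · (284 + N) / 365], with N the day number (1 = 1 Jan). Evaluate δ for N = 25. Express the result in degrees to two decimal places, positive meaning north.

360 × (284 + 25) / 365 = 304.767°; sin(304.767°) = -0.8215.
δ = 23.45 × -0.8215 = -19.264° ≈ -19.26°.

-19.26°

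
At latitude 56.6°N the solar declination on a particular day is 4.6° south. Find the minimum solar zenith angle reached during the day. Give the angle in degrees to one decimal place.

61.2°

At local solar noon the hour angle is zero, so the zenith angle is |φ − δ| = |56.6° − (-4.6°)| = 61.2°.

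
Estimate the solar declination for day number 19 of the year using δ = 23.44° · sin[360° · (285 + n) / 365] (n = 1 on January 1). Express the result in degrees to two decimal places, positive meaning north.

360 × (285 + 19) / 365 = 299.836°; sin(299.836°) = -0.8675.
δ = 23.44 × -0.8675 = -20.334° ≈ -20.33°.

-20.33°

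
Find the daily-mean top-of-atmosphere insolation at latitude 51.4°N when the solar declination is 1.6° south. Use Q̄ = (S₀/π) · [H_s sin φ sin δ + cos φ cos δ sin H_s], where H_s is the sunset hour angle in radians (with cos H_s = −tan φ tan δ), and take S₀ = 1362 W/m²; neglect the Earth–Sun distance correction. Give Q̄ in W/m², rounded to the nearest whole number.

cos H_s = −tan(51.4°) · tan(-1.6°) = 0.0350, so H_s = arccos(0.0350) = 87.99°. In radians, H_s = 1.5357.
H_s sin φ sin δ = 1.5357 × 0.7815 × -0.0279 = -0.0335.
cos φ cos δ sin H_s = 0.6239 × 0.9996 × 0.9994 = 0.6233.
Q̄ = (1362/π) × (-0.0335 + 0.6233) = 433.54 × 0.5898 = 255.70 W/m².

256 W/m²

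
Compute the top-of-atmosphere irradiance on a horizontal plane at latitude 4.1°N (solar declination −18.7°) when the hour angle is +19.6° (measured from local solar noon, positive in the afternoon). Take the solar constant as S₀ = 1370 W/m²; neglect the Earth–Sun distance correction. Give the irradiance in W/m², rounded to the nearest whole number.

cos θ_z = sin(4.1°) sin(-18.7°) + cos(4.1°) cos(-18.7°) cos(19.60°) = -0.0229 + 0.8900 = 0.8671.
Top-of-atmosphere irradiance = S₀ cos θ_z = 1370 × 0.8671 = 1187.93 W/m².

1188 W/m²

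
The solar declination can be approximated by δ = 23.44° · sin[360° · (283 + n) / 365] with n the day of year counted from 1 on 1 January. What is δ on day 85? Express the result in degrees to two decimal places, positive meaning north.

360 × (283 + 85) / 365 = 362.959°; sin(362.959°) = 0.0516.
δ = 23.44 × 0.0516 = 1.210° ≈ +1.21°.

+1.21°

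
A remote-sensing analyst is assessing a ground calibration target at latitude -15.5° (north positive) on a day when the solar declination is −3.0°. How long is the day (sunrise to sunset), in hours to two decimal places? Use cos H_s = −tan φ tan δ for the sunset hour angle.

12.11 hours

The sunset hour angle satisfies cos H_s = −tan φ tan δ = -0.0145, giving H_s = 90.83°.
Day length = 2 H_s / 15° h⁻¹ = 181.66° / 15 = 12.111 h.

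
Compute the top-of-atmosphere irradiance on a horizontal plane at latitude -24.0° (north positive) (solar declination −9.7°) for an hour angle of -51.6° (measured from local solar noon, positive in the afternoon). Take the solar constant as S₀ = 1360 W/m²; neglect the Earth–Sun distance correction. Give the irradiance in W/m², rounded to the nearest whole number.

With φ = -24.0°, δ = -9.7°, H = -51.60°: sin φ sin δ = 0.0685, cos φ cos δ cos H = 0.5593, so cos θ_z = 0.6278.
Top-of-atmosphere irradiance = S₀ cos θ_z = 1360 × 0.6278 = 853.81 W/m².

854 W/m²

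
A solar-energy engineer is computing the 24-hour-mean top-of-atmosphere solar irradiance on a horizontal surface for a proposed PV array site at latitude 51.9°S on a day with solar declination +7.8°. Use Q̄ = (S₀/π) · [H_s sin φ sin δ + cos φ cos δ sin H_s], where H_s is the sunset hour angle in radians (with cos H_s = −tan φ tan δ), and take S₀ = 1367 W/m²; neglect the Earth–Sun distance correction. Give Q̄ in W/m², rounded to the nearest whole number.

cos H_s = −tan(-51.9°) · tan(7.8°) = 0.1747, so H_s = arccos(0.1747) = 79.94°. In radians, H_s = 1.3952.
H_s sin φ sin δ = 1.3952 × -0.7869 × 0.1357 = -0.1490.
cos φ cos δ sin H_s = 0.6170 × 0.9907 × 0.9846 = 0.6018.
Q̄ = (1367/π) × (-0.1490 + 0.6018) = 435.13 × 0.4528 = 197.03 W/m².

197 W/m²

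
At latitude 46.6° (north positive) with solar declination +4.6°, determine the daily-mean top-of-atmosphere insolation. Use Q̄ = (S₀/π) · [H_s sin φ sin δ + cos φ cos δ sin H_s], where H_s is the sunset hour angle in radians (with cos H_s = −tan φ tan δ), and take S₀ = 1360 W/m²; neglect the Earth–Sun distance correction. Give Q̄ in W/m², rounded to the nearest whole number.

−tan φ tan δ = −(1.0575)(0.0805) = -0.0851; H_s = arccos(-0.0851) = 94.88°. In radians, H_s = 1.6560.
H_s sin φ sin δ = 1.6560 × 0.7266 × 0.0802 = 0.0965.
cos φ cos δ sin H_s = 0.6871 × 0.9968 × 0.9964 = 0.6824.
Q̄ = (1360/π) × (0.0965 + 0.6824) = 432.90 × 0.7789 = 337.19 W/m².

337 W/m²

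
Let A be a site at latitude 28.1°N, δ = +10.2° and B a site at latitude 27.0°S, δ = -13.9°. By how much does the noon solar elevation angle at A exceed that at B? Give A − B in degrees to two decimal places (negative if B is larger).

-4.80°

A: 90° − |28.1 − (10.2)| = 72.10°.
B: 90° − |-27.0 − (-13.9)| = 76.90°.
A − B = 72.10 − 76.90 = -4.80°.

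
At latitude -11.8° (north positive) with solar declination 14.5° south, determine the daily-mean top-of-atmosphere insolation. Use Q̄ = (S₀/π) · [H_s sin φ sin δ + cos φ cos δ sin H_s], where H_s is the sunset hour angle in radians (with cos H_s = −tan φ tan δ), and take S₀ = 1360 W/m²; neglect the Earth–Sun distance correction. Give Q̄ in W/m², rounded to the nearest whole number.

446 W/m²

−tan φ tan δ = −(-0.2089)(-0.2586) = -0.0540; H_s = arccos(-0.0540) = 93.10°. In radians, H_s = 1.6249.
H_s sin φ sin δ = 1.6249 × -0.2045 × -0.2504 = 0.0832.
cos φ cos δ sin H_s = 0.9789 × 0.9681 × 0.9985 = 0.9463.
Q̄ = (1360/π) × (0.0832 + 0.9463) = 432.90 × 1.0295 = 445.67 W/m².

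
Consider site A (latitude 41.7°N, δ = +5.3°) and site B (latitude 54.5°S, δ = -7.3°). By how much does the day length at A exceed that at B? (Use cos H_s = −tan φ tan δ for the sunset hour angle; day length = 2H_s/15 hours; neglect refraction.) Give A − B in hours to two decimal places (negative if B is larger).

-0.75 h

A: H_s = arccos(−tan 41.7° · tan 5.3°) = 94.74°, so 2H_s/15 = 12.6320 h.
B: H_s = arccos(−tan -54.5° · tan -7.3°) = 100.35°, so 2H_s/15 = 13.3800 h.
A − B = 12.6320 − 13.3800 = -0.7480 h.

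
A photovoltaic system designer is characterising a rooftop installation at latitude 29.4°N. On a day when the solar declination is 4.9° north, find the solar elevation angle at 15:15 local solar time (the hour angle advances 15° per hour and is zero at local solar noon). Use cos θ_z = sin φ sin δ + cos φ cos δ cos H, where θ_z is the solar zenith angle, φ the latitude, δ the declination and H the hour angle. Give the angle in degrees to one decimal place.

37.9°

Hour angle H = 15° × (15.25 − 12) = 48.75°.
With φ = 29.4°, δ = 4.9°, H = 48.75°: sin φ sin δ = 0.0419, cos φ cos δ cos H = 0.5723, so cos θ_z = 0.6142.
θ_z = arccos(0.6142) = 52.11°, so the elevation is 90° − 52.11° = 37.89°.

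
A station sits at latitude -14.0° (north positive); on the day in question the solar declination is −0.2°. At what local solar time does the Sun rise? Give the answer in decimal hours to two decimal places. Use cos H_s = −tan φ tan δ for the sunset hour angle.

6.00 h

cos H_s = −tan(-14.0°) · tan(-0.2°) = -0.0009, so H_s = arccos(-0.0009) = 90.05°.
Sunrise is at 12 − H_s/15 = 12 − 6.003 = 5.997 h local solar time.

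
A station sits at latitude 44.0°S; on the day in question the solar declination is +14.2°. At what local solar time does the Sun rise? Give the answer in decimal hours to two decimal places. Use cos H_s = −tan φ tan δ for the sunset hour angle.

−tan φ tan δ = −(-0.9657)(0.2530) = 0.2443; H_s = arccos(0.2443) = 75.86°.
Sunrise is at 12 − H_s/15 = 12 − 5.057 = 6.943 h local solar time.

6.94 h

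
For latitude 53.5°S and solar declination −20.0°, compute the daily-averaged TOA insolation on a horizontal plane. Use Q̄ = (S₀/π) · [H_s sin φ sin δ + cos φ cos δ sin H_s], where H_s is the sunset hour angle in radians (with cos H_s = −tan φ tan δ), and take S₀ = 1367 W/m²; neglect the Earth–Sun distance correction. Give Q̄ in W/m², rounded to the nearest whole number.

−tan φ tan δ = −(-1.3514)(-0.3640) = -0.4919; H_s = arccos(-0.4919) = 119.47°. In radians, H_s = 2.0851.
H_s sin φ sin δ = 2.0851 × -0.8039 × -0.3420 = 0.5733.
cos φ cos δ sin H_s = 0.5948 × 0.9397 × 0.8706 = 0.4866.
Q̄ = (1367/π) × (0.5733 + 0.4866) = 435.13 × 1.0599 = 461.19 W/m².

461 W/m²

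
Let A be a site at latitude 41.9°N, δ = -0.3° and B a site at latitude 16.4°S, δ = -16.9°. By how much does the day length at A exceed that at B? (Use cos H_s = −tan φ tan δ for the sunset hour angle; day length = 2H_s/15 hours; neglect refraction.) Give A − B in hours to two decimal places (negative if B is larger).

-0.72 h

A: H_s = arccos(−tan 41.9° · tan -0.3°) = 89.73°, so 2H_s/15 = 11.9640 h.
B: H_s = arccos(−tan -16.4° · tan -16.9°) = 95.13°, so 2H_s/15 = 12.6840 h.
A − B = 11.9640 − 12.6840 = -0.7200 h.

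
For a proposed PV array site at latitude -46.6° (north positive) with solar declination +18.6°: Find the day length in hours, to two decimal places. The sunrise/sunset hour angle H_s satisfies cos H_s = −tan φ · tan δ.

cos H_s = −tan(-46.6°) · tan(18.6°) = 0.3559, so H_s = arccos(0.3559) = 69.15°.
Day length = 2 H_s / 15° h⁻¹ = 138.30° / 15 = 9.220 h.

9.22 hours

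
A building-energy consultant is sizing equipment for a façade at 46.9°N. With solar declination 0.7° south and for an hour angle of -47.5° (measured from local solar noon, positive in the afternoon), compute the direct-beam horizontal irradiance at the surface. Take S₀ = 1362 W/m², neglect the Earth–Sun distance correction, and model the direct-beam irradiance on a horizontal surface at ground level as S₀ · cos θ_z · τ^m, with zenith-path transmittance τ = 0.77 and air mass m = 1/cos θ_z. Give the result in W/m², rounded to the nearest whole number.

346 W/m²

With φ = 46.9°, δ = -0.7°, H = -47.50°: sin φ sin δ = -0.0089, cos φ cos δ cos H = 0.4616, so cos θ_z = 0.4527.
Air mass m = 1/cos θ_z = 1/0.4527 = 2.209; τ^m = 0.77^2.209 = 0.5614.
Surface direct beam = 1362 × 0.4527 × 0.5614 = 346.15 W/m².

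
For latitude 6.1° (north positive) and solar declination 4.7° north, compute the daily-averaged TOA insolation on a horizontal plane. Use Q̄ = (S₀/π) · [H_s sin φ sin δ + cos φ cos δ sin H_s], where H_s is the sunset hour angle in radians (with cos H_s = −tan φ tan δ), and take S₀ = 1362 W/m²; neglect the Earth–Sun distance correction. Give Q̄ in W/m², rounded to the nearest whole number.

−tan φ tan δ = −(0.1069)(0.0822) = -0.0088; H_s = arccos(-0.0088) = 90.50°. In radians, H_s = 1.5795.
H_s sin φ sin δ = 1.5795 × 0.1063 × 0.0819 = 0.0138.
cos φ cos δ sin H_s = 0.9943 × 0.9966 × 1.0000 = 0.9909.
Q̄ = (1362/π) × (0.0138 + 0.9909) = 433.54 × 1.0047 = 435.58 W/m².

436 W/m²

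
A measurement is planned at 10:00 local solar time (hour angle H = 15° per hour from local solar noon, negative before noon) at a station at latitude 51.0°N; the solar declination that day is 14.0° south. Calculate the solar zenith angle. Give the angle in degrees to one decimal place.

Hour angle H = 15° × (10 − 12) = -30.00°.
With φ = 51.0°, δ = -14.0°, H = -30.00°: sin φ sin δ = -0.1880, cos φ cos δ cos H = 0.5288, so cos θ_z = 0.3408.
θ_z = arccos(0.3408) = 70.07°.

70.1°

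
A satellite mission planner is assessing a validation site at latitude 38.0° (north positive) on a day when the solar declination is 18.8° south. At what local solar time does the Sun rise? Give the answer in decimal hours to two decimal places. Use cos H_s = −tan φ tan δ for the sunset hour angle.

7.03 h

−tan φ tan δ = −(0.7813)(-0.3404) = 0.2660; H_s = arccos(0.2660) = 74.57°.
Sunrise is at 12 − H_s/15 = 12 − 4.971 = 7.029 h local solar time.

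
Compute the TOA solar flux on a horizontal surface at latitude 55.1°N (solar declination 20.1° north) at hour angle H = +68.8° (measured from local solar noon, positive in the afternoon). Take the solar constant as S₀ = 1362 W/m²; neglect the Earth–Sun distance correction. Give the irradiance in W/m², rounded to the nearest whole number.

cos θ_z = sin(55.1°) sin(20.1°) + cos(55.1°) cos(20.1°) cos(68.80°) = 0.2819 + 0.1943 = 0.4762.
Top-of-atmosphere irradiance = S₀ cos θ_z = 1362 × 0.4762 = 648.58 W/m².

649 W/m²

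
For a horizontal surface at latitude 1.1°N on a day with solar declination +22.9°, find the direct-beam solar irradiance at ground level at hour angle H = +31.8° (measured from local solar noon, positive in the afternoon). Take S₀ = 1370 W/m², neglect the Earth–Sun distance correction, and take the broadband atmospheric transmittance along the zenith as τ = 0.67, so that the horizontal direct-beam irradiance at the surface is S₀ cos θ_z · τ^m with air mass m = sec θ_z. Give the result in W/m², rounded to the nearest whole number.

652 W/m²

With φ = 1.1°, δ = 22.9°, H = 31.80°: sin φ sin δ = 0.0075, cos φ cos δ cos H = 0.7828, so cos θ_z = 0.7903.
Air mass m = 1/cos θ_z = 1/0.7903 = 1.265; τ^m = 0.67^1.265 = 0.6025.
Surface direct beam = 1370 × 0.7903 × 0.6025 = 652.33 W/m².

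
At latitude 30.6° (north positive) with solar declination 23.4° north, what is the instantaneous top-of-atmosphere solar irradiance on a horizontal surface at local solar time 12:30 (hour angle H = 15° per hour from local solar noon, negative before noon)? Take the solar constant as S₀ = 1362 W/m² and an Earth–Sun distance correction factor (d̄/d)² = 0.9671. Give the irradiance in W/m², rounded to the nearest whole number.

Hour angle H = 15° × (12.5 − 12) = 7.50°.
cos θ_z = sin(30.6°) sin(23.4°) + cos(30.6°) cos(23.4°) cos(7.50°) = 0.2022 + 0.7832 = 0.9854.
Top-of-atmosphere irradiance = S₀ (d̄/d)² cos θ_z = 1362 × 0.9671 × 0.9854 = 1297.96 W/m².

1298 W/m²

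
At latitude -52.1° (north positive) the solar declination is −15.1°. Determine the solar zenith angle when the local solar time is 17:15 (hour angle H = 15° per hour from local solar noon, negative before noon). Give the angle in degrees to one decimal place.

71.3°

Hour angle H = 15° × (17.25 − 12) = 78.75°.
With φ = -52.1°, δ = -15.1°, H = 78.75°: sin φ sin δ = 0.2056, cos φ cos δ cos H = 0.1157, so cos θ_z = 0.3213.
θ_z = arccos(0.3213) = 71.26°.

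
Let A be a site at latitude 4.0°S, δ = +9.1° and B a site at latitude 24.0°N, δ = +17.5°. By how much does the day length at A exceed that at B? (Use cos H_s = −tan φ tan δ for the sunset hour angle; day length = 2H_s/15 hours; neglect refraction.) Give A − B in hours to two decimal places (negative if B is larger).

A: H_s = arccos(−tan -4.0° · tan 9.1°) = 89.36°, so 2H_s/15 = 11.9147 h.
B: H_s = arccos(−tan 24.0° · tan 17.5°) = 98.07°, so 2H_s/15 = 13.0760 h.
A − B = 11.9147 − 13.0760 = -1.1613 h.

-1.16 h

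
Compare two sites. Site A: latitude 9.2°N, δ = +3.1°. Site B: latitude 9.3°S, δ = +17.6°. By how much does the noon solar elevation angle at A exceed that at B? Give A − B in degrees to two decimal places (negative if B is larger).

A: 90° − |9.2 − (3.1)| = 83.90°.
B: 90° − |-9.3 − (17.6)| = 63.10°.
A − B = 83.90 − 63.10 = 20.80°.

+20.80°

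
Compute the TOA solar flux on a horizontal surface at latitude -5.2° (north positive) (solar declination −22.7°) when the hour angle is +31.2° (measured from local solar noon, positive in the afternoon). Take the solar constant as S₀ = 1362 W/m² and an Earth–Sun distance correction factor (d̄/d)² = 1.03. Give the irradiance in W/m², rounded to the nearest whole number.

1152 W/m²

With φ = -5.2°, δ = -22.7°, H = 31.20°: sin φ sin δ = 0.0350, cos φ cos δ cos H = 0.7859, so cos θ_z = 0.8209.
Top-of-atmosphere irradiance = S₀ (d̄/d)² cos θ_z = 1362 × 1.03 × 0.8209 = 1151.61 W/m².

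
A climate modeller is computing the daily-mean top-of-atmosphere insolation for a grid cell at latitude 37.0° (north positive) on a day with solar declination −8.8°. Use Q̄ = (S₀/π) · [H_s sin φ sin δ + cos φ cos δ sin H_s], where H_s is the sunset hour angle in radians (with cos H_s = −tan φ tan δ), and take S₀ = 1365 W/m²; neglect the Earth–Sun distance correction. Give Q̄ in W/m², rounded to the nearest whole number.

cos H_s = −tan(37.0°) · tan(-8.8°) = 0.1167, so H_s = arccos(0.1167) = 83.30°. In radians, H_s = 1.4539.
H_s sin φ sin δ = 1.4539 × 0.6018 × -0.1530 = -0.1339.
cos φ cos δ sin H_s = 0.7986 × 0.9882 × 0.9932 = 0.7838.
Q̄ = (1365/π) × (-0.1339 + 0.7838) = 434.49 × 0.6499 = 282.38 W/m².

282 W/m²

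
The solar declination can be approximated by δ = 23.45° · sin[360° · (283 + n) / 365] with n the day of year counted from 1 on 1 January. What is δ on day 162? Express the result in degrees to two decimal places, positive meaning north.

360 × (283 + 162) / 365 = 438.904°; sin(438.904°) = 0.9813.
δ = 23.45 × 0.9813 = 23.011° ≈ +23.01°.

+23.01°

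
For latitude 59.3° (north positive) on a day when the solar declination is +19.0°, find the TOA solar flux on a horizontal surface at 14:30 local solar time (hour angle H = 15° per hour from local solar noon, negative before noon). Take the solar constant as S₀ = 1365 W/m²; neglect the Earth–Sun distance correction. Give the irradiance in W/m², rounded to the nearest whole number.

905 W/m²

Hour angle H = 15° × (14.5 − 12) = 37.50°.
cos θ_z = sin φ sin δ + cos φ cos δ cos H = (0.8599)(0.3256) + (0.5105)(0.9455)(0.7934) = 0.6629.
Top-of-atmosphere irradiance = S₀ cos θ_z = 1365 × 0.6629 = 904.86 W/m².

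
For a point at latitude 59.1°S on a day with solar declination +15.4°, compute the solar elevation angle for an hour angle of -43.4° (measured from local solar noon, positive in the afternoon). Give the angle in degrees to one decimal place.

7.6°

cos θ_z = sin(-59.1°) sin(15.4°) + cos(-59.1°) cos(15.4°) cos(-43.40°) = -0.2279 + 0.3597 = 0.1318.
θ_z = arccos(0.1318) = 82.43°, so the elevation is 90° − 82.43° = 7.57°.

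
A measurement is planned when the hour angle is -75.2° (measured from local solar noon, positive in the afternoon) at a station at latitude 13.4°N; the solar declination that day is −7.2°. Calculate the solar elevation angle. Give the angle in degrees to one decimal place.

cos θ_z = sin(13.4°) sin(-7.2°) + cos(13.4°) cos(-7.2°) cos(-75.20°) = -0.0290 + 0.2465 = 0.2175.
θ_z = arccos(0.2175) = 77.44°, so the elevation is 90° − 77.44° = 12.56°.

12.6°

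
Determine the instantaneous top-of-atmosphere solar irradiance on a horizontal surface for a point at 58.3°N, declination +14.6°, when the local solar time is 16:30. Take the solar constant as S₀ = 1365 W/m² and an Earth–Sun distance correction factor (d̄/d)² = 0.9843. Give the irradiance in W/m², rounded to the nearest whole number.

Hour angle H = 15° × (16.5 − 12) = 67.50°.
cos θ_z = sin(58.3°) sin(14.6°) + cos(58.3°) cos(14.6°) cos(67.50°) = 0.2145 + 0.1946 = 0.4091.
Top-of-atmosphere irradiance = S₀ (d̄/d)² cos θ_z = 1365 × 0.9843 × 0.4091 = 549.65 W/m².

550 W/m²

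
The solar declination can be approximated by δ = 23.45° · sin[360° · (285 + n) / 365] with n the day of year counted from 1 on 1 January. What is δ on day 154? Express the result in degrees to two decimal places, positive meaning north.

360 × (285 + 154) / 365 = 432.986°; sin(432.986°) = 0.9562.
δ = 23.45 × 0.9562 = 22.423° ≈ +22.42°.

+22.42°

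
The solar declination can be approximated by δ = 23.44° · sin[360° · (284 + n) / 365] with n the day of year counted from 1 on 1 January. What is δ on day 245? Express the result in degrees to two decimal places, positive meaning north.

+7.34°

360 × (284 + 245) / 365 = 521.753°; sin(521.753°) = 0.3131.
δ = 23.44 × 0.3131 = 7.339° ≈ +7.34°.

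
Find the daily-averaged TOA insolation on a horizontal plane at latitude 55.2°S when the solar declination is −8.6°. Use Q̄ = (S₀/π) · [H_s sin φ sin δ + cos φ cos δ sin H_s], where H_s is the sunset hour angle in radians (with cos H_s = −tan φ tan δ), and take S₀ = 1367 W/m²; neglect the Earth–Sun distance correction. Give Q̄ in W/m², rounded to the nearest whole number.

−tan φ tan δ = −(-1.4388)(-0.1512) = -0.2175; H_s = arccos(-0.2175) = 102.56°. In radians, H_s = 1.7900.
H_s sin φ sin δ = 1.7900 × -0.8211 × -0.1495 = 0.2197.
cos φ cos δ sin H_s = 0.5707 × 0.9888 × 0.9761 = 0.5508.
Q̄ = (1367/π) × (0.2197 + 0.5508) = 435.13 × 0.7705 = 335.27 W/m².

335 W/m²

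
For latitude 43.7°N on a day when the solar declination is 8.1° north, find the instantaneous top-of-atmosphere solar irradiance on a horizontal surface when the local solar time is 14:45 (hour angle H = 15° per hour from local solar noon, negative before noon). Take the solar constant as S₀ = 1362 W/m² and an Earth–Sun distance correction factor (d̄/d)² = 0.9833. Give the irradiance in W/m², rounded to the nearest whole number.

Hour angle H = 15° × (14.75 − 12) = 41.25°.
cos θ_z = sin φ sin δ + cos φ cos δ cos H = (0.6909)(0.1409) + (0.7230)(0.9900)(0.7518) = 0.6355.
Top-of-atmosphere irradiance = S₀ (d̄/d)² cos θ_z = 1362 × 0.9833 × 0.6355 = 851.10 W/m².

851 W/m²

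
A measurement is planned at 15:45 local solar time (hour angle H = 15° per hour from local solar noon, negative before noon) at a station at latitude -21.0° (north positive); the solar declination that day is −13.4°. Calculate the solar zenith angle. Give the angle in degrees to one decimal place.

54.0°

Hour angle H = 15° × (15.75 − 12) = 56.25°.
cos θ_z = sin(-21.0°) sin(-13.4°) + cos(-21.0°) cos(-13.4°) cos(56.25°) = 0.0831 + 0.5045 = 0.5876.
θ_z = arccos(0.5876) = 54.01°.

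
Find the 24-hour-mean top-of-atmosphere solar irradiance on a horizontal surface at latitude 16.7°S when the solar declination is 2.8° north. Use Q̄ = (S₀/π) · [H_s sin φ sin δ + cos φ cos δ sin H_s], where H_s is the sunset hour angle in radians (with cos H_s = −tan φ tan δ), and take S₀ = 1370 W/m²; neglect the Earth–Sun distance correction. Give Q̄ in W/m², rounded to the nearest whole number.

408 W/m²

The sunset hour angle satisfies cos H_s = −tan φ tan δ = 0.0147, giving H_s = 89.16°. In radians, H_s = 1.5561.
H_s sin φ sin δ = 1.5561 × -0.2874 × 0.0488 = -0.0218.
cos φ cos δ sin H_s = 0.9578 × 0.9988 × 0.9999 = 0.9566.
Q̄ = (1370/π) × (-0.0218 + 0.9566) = 436.08 × 0.9348 = 407.65 W/m².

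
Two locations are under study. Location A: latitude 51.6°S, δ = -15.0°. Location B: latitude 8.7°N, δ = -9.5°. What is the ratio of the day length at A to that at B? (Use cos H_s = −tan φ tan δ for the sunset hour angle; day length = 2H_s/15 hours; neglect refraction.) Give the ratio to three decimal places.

1.240

A: H_s = arccos(−tan -51.6° · tan -15.0°) = 109.76°, so 2H_s/15 = 14.6347 h.
B: H_s = arccos(−tan 8.7° · tan -9.5°) = 88.53°, so 2H_s/15 = 11.8040 h.
Ratio A/B = 14.6347 / 11.8040 = 1.2398.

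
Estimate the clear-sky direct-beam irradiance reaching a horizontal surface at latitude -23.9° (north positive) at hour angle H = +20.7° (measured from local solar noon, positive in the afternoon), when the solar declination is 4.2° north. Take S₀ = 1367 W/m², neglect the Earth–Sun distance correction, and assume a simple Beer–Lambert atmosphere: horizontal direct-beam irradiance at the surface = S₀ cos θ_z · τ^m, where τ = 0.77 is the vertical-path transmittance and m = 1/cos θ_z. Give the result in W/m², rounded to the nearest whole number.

cos θ_z = sin φ sin δ + cos φ cos δ cos H = (-0.4051)(0.0732) + (0.9143)(0.9973)(0.9354) = 0.8233.
Air mass m = 1/cos θ_z = 1/0.8233 = 1.215; τ^m = 0.77^1.215 = 0.7279.
Surface direct beam = 1367 × 0.8233 × 0.7279 = 819.22 W/m².

819 W/m²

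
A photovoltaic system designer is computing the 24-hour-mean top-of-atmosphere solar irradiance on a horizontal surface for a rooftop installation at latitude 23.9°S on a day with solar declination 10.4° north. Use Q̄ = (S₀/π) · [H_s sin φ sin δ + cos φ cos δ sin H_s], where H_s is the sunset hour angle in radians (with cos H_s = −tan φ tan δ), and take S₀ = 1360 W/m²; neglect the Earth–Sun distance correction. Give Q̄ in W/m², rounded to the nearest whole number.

The sunset hour angle satisfies cos H_s = −tan φ tan δ = 0.0813, giving H_s = 85.34°. In radians, H_s = 1.4895.
H_s sin φ sin δ = 1.4895 × -0.4051 × 0.1805 = -0.1089.
cos φ cos δ sin H_s = 0.9143 × 0.9836 × 0.9967 = 0.8963.
Q̄ = (1360/π) × (-0.1089 + 0.8963) = 432.90 × 0.7874 = 340.87 W/m².

341 W/m²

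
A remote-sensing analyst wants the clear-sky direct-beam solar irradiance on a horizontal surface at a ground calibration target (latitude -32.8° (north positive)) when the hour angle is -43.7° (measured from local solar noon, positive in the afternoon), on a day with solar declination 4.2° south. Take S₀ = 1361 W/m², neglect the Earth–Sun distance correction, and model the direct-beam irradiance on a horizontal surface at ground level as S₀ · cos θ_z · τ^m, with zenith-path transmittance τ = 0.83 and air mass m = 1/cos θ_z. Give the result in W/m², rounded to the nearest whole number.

cos θ_z = sin(-32.8°) sin(-4.2°) + cos(-32.8°) cos(-4.2°) cos(-43.70°) = 0.0397 + 0.6061 = 0.6458.
Air mass m = 1/cos θ_z = 1/0.6458 = 1.548; τ^m = 0.83^1.548 = 0.7494.
Surface direct beam = 1361 × 0.6458 × 0.7494 = 658.67 W/m².

659 W/m²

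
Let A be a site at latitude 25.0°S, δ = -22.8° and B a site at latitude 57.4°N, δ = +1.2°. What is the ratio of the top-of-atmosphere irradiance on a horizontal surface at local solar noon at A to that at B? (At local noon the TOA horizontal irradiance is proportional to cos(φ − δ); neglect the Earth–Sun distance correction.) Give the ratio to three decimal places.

A: cos θ_z = cos(-25.0° − (-22.8°)) = 0.9993.
B: cos θ_z = cos(57.4° − (1.2°)) = 0.5563.
Ratio A/B = 0.9993 / 0.5563 = 1.7963.

1.796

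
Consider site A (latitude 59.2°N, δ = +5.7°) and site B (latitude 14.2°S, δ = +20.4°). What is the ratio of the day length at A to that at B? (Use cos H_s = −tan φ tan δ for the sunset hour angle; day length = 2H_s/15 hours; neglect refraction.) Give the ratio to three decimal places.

1.178

A: H_s = arccos(−tan 59.2° · tan 5.7°) = 99.64°, so 2H_s/15 = 13.2853 h.
B: H_s = arccos(−tan -14.2° · tan 20.4°) = 84.60°, so 2H_s/15 = 11.2800 h.
Ratio A/B = 13.2853 / 11.2800 = 1.1778.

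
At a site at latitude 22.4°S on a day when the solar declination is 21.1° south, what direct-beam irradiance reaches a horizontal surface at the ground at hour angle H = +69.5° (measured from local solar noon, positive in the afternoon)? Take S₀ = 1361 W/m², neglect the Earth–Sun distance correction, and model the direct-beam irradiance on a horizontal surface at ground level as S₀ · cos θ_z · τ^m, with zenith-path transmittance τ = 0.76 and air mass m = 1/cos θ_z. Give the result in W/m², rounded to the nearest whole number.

With φ = -22.4°, δ = -21.1°, H = 69.50°: sin φ sin δ = 0.1372, cos φ cos δ cos H = 0.3021, so cos θ_z = 0.4393.
Air mass m = 1/cos θ_z = 1/0.4393 = 2.276; τ^m = 0.76^2.276 = 0.5355.
Surface direct beam = 1361 × 0.4393 × 0.5355 = 320.17 W/m².

320 W/m²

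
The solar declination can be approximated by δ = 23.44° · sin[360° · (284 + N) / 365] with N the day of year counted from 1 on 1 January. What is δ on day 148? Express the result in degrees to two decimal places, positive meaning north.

+21.43°

360 × (284 + 148) / 365 = 426.082°; sin(426.082°) = 0.9141.
δ = 23.44 × 0.9141 = 21.427° ≈ +21.43°.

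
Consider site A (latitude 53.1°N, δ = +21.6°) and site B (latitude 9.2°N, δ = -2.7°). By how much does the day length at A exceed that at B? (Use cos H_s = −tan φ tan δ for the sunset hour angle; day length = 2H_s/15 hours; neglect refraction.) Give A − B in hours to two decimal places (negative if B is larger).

+4.30 h

A: H_s = arccos(−tan 53.1° · tan 21.6°) = 121.83°, so 2H_s/15 = 16.2440 h.
B: H_s = arccos(−tan 9.2° · tan -2.7°) = 89.56°, so 2H_s/15 = 11.9413 h.
A − B = 16.2440 − 11.9413 = 4.3027 h.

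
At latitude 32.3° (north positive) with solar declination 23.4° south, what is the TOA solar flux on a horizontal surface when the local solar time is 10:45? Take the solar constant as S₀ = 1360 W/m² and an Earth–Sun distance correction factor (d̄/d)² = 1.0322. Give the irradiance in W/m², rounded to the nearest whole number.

733 W/m²

Hour angle H = 15° × (10.75 − 12) = -18.75°.
cos θ_z = sin φ sin δ + cos φ cos δ cos H = (0.5344)(-0.3971) + (0.8453)(0.9178)(0.9469) = 0.5224.
Top-of-atmosphere irradiance = S₀ (d̄/d)² cos θ_z = 1360 × 1.0322 × 0.5224 = 733.34 W/m².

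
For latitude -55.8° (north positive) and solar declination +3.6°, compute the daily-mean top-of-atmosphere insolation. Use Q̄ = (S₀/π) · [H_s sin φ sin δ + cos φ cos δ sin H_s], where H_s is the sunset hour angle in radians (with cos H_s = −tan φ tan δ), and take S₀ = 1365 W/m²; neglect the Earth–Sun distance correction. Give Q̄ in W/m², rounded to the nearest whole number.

cos H_s = −tan(-55.8°) · tan(3.6°) = 0.0926, so H_s = arccos(0.0926) = 84.69°. In radians, H_s = 1.4781.
H_s sin φ sin δ = 1.4781 × -0.8271 × 0.0628 = -0.0768.
cos φ cos δ sin H_s = 0.5621 × 0.9980 × 0.9957 = 0.5586.
Q̄ = (1365/π) × (-0.0768 + 0.5586) = 434.49 × 0.4818 = 209.34 W/m².

209 W/m²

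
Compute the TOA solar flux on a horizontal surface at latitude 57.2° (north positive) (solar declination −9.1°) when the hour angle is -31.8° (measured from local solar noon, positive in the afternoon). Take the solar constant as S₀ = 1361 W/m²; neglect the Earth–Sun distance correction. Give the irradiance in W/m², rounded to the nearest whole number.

438 W/m²

cos θ_z = sin(57.2°) sin(-9.1°) + cos(57.2°) cos(-9.1°) cos(-31.80°) = -0.1329 + 0.4546 = 0.3217.
Top-of-atmosphere irradiance = S₀ cos θ_z = 1361 × 0.3217 = 437.83 W/m².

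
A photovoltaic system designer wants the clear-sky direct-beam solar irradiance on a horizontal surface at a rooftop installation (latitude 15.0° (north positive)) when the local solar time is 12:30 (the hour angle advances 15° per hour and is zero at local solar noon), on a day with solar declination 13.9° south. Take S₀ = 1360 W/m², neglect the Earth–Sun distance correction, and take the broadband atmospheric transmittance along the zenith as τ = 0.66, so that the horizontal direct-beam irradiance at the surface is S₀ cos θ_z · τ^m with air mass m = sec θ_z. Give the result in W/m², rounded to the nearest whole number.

731 W/m²

Hour angle H = 15° × (12.5 − 12) = 7.50°.
cos θ_z = sin φ sin δ + cos φ cos δ cos H = (0.2588)(-0.2402) + (0.9659)(0.9707)(0.9914) = 0.8674.
Air mass m = 1/cos θ_z = 1/0.8674 = 1.153; τ^m = 0.66^1.153 = 0.6193.
Surface direct beam = 1360 × 0.8674 × 0.6193 = 730.57 W/m².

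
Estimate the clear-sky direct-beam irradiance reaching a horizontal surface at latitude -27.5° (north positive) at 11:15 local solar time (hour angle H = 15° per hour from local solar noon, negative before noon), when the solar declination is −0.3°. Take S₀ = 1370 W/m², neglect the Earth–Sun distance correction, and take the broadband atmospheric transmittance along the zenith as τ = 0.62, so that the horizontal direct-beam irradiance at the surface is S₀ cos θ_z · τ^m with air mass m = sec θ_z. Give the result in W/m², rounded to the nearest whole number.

Hour angle H = 15° × (11.25 − 12) = -11.25°.
cos θ_z = sin φ sin δ + cos φ cos δ cos H = (-0.4617)(-0.0052) + (0.8870)(1.0000)(0.9808) = 0.8724.
Air mass m = 1/cos θ_z = 1/0.8724 = 1.146; τ^m = 0.62^1.146 = 0.5782.
Surface direct beam = 1370 × 0.8724 × 0.5782 = 691.06 W/m².

691 W/m²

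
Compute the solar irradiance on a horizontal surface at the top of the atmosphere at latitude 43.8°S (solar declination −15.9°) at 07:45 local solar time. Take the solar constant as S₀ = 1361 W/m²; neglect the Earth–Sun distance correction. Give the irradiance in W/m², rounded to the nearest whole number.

676 W/m²

Hour angle H = 15° × (7.75 − 12) = -63.75°.
cos θ_z = sin φ sin δ + cos φ cos δ cos H = (-0.6921)(-0.2740) + (0.7218)(0.9617)(0.4423) = 0.4967.
Top-of-atmosphere irradiance = S₀ cos θ_z = 1361 × 0.4967 = 676.01 W/m².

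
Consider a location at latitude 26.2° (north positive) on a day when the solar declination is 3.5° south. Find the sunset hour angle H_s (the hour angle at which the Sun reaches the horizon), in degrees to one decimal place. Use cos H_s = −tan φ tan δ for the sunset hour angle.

The sunset hour angle satisfies cos H_s = −tan φ tan δ = 0.0301, giving H_s = 88.28°.

88.3°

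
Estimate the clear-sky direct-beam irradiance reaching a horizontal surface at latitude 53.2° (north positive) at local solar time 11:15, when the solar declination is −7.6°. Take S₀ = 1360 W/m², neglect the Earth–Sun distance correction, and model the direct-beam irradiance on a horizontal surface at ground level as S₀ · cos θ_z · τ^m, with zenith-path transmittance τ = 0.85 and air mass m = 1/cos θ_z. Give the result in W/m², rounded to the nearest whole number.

Hour angle H = 15° × (11.25 − 12) = -11.25°.
With φ = 53.2°, δ = -7.6°, H = -11.25°: sin φ sin δ = -0.1059, cos φ cos δ cos H = 0.5824, so cos θ_z = 0.4765.
Air mass m = 1/cos θ_z = 1/0.4765 = 2.099; τ^m = 0.85^2.099 = 0.7110.
Surface direct beam = 1360 × 0.4765 × 0.7110 = 460.76 W/m².

461 W/m²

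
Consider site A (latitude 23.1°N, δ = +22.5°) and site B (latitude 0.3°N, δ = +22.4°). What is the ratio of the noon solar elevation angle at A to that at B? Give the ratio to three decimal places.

1.317

A: 90° − |23.1 − (22.5)| = 89.40°.
B: 90° − |0.3 − (22.4)| = 67.90°.
Ratio A/B = 89.4000 / 67.9000 = 1.3166.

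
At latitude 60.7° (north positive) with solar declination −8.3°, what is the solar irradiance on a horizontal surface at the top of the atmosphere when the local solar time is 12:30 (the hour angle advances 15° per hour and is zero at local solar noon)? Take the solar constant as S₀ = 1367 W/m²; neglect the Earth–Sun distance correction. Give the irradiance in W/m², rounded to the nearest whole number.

484 W/m²

Hour angle H = 15° × (12.5 − 12) = 7.50°.
With φ = 60.7°, δ = -8.3°, H = 7.50°: sin φ sin δ = -0.1259, cos φ cos δ cos H = 0.4801, so cos θ_z = 0.3542.
Top-of-atmosphere irradiance = S₀ cos θ_z = 1367 × 0.3542 = 484.19 W/m².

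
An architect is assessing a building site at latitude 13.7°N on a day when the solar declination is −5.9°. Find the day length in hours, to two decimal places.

The sunset hour angle satisfies cos H_s = −tan φ tan δ = 0.0252, giving H_s = 88.56°.
Day length = 2 H_s / 15° h⁻¹ = 177.12° / 15 = 11.808 h.

11.81 hours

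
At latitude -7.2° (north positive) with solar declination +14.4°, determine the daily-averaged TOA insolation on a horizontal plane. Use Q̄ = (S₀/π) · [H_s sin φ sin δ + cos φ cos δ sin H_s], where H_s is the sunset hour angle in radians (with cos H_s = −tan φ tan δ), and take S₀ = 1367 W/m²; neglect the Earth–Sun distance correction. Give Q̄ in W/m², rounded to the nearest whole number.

397 W/m²

The sunset hour angle satisfies cos H_s = −tan φ tan δ = 0.0324, giving H_s = 88.14°. In radians, H_s = 1.5383.
H_s sin φ sin δ = 1.5383 × -0.1253 × 0.2487 = -0.0479.
cos φ cos δ sin H_s = 0.9921 × 0.9686 × 0.9995 = 0.9605.
Q̄ = (1367/π) × (-0.0479 + 0.9605) = 435.13 × 0.9126 = 397.10 W/m².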